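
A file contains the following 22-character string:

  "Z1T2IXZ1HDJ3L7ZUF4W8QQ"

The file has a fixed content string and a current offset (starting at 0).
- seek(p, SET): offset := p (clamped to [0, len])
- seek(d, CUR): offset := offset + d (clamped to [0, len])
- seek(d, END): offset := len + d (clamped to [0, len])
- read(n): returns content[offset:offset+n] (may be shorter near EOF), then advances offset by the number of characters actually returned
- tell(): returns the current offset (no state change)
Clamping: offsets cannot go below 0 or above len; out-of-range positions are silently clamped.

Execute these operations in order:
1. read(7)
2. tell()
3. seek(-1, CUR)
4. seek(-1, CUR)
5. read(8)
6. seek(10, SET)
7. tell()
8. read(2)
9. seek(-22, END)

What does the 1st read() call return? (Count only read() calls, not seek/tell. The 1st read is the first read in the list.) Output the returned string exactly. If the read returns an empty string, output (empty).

Answer: Z1T2IXZ

Derivation:
After 1 (read(7)): returned 'Z1T2IXZ', offset=7
After 2 (tell()): offset=7
After 3 (seek(-1, CUR)): offset=6
After 4 (seek(-1, CUR)): offset=5
After 5 (read(8)): returned 'XZ1HDJ3L', offset=13
After 6 (seek(10, SET)): offset=10
After 7 (tell()): offset=10
After 8 (read(2)): returned 'J3', offset=12
After 9 (seek(-22, END)): offset=0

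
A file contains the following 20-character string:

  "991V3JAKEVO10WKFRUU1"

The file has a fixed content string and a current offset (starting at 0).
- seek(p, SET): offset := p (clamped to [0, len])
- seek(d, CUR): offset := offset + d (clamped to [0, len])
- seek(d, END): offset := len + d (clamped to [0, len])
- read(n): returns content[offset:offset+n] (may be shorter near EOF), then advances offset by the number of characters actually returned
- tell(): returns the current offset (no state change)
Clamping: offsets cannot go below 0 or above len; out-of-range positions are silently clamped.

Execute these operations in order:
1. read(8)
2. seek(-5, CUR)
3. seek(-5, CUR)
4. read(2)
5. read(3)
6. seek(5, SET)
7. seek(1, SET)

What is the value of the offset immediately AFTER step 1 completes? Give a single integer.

Answer: 8

Derivation:
After 1 (read(8)): returned '991V3JAK', offset=8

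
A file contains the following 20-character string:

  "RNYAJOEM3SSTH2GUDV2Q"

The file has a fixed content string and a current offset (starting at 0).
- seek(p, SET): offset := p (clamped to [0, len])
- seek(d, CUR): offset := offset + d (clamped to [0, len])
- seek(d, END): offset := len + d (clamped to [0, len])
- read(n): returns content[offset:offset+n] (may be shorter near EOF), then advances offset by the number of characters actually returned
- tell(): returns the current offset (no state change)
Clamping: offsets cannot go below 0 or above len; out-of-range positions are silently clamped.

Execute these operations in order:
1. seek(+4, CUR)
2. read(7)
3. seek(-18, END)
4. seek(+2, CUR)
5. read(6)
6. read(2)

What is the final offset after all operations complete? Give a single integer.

Answer: 12

Derivation:
After 1 (seek(+4, CUR)): offset=4
After 2 (read(7)): returned 'JOEM3SS', offset=11
After 3 (seek(-18, END)): offset=2
After 4 (seek(+2, CUR)): offset=4
After 5 (read(6)): returned 'JOEM3S', offset=10
After 6 (read(2)): returned 'ST', offset=12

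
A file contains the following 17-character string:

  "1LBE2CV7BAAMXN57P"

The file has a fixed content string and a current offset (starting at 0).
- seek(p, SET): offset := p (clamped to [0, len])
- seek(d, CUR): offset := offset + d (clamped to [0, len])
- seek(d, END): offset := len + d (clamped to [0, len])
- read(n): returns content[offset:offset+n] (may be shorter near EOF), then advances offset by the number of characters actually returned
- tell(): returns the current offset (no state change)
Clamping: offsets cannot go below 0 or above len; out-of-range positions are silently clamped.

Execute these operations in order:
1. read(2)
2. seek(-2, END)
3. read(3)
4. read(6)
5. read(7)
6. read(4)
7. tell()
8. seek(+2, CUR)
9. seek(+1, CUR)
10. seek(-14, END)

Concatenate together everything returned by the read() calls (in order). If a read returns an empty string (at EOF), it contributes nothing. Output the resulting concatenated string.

Answer: 1L7P

Derivation:
After 1 (read(2)): returned '1L', offset=2
After 2 (seek(-2, END)): offset=15
After 3 (read(3)): returned '7P', offset=17
After 4 (read(6)): returned '', offset=17
After 5 (read(7)): returned '', offset=17
After 6 (read(4)): returned '', offset=17
After 7 (tell()): offset=17
After 8 (seek(+2, CUR)): offset=17
After 9 (seek(+1, CUR)): offset=17
After 10 (seek(-14, END)): offset=3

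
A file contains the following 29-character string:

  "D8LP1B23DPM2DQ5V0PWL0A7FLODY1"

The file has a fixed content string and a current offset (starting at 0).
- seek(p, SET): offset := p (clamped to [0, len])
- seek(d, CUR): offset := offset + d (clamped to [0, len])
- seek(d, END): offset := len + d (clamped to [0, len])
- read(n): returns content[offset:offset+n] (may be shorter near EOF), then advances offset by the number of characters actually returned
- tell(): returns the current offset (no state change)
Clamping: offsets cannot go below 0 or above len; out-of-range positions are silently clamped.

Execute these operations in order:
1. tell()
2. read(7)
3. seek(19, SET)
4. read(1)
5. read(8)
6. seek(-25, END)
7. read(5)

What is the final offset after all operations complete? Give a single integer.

After 1 (tell()): offset=0
After 2 (read(7)): returned 'D8LP1B2', offset=7
After 3 (seek(19, SET)): offset=19
After 4 (read(1)): returned 'L', offset=20
After 5 (read(8)): returned '0A7FLODY', offset=28
After 6 (seek(-25, END)): offset=4
After 7 (read(5)): returned '1B23D', offset=9

Answer: 9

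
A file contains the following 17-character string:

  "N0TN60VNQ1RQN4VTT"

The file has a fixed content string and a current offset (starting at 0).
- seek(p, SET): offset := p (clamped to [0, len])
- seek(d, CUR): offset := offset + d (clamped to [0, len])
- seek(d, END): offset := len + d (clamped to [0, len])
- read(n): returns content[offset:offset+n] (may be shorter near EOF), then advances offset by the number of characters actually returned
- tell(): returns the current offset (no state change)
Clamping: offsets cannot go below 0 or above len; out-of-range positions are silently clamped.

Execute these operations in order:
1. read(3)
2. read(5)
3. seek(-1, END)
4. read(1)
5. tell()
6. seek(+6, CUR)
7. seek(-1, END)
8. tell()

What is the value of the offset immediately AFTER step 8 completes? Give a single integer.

After 1 (read(3)): returned 'N0T', offset=3
After 2 (read(5)): returned 'N60VN', offset=8
After 3 (seek(-1, END)): offset=16
After 4 (read(1)): returned 'T', offset=17
After 5 (tell()): offset=17
After 6 (seek(+6, CUR)): offset=17
After 7 (seek(-1, END)): offset=16
After 8 (tell()): offset=16

Answer: 16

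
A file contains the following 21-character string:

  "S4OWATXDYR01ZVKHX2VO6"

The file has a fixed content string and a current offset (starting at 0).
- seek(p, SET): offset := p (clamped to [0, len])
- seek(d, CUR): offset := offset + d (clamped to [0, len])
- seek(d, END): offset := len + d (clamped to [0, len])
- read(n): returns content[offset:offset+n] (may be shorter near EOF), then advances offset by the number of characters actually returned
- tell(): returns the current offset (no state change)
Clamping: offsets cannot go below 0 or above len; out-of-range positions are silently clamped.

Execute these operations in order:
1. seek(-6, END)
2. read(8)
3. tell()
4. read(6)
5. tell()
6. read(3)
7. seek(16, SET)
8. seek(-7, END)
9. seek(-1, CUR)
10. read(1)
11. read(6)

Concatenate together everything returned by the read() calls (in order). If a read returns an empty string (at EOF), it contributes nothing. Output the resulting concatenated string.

After 1 (seek(-6, END)): offset=15
After 2 (read(8)): returned 'HX2VO6', offset=21
After 3 (tell()): offset=21
After 4 (read(6)): returned '', offset=21
After 5 (tell()): offset=21
After 6 (read(3)): returned '', offset=21
After 7 (seek(16, SET)): offset=16
After 8 (seek(-7, END)): offset=14
After 9 (seek(-1, CUR)): offset=13
After 10 (read(1)): returned 'V', offset=14
After 11 (read(6)): returned 'KHX2VO', offset=20

Answer: HX2VO6VKHX2VO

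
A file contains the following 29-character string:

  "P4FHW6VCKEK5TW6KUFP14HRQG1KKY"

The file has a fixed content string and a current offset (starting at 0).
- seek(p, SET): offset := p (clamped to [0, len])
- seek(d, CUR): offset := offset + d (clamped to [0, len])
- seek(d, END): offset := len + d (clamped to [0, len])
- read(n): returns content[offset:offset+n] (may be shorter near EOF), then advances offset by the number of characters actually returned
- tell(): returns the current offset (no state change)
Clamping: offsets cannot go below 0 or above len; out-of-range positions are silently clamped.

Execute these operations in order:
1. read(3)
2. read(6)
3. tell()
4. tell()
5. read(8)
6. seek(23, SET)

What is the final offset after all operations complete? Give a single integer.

After 1 (read(3)): returned 'P4F', offset=3
After 2 (read(6)): returned 'HW6VCK', offset=9
After 3 (tell()): offset=9
After 4 (tell()): offset=9
After 5 (read(8)): returned 'EK5TW6KU', offset=17
After 6 (seek(23, SET)): offset=23

Answer: 23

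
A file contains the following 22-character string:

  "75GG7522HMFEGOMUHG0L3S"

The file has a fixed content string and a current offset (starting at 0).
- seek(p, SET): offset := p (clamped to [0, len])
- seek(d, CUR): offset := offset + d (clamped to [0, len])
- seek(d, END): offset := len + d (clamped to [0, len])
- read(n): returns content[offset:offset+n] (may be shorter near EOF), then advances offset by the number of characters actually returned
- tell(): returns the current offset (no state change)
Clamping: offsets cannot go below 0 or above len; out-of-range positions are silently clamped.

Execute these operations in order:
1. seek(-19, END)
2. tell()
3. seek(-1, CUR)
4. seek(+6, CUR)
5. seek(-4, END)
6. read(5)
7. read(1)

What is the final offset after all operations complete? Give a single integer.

Answer: 22

Derivation:
After 1 (seek(-19, END)): offset=3
After 2 (tell()): offset=3
After 3 (seek(-1, CUR)): offset=2
After 4 (seek(+6, CUR)): offset=8
After 5 (seek(-4, END)): offset=18
After 6 (read(5)): returned '0L3S', offset=22
After 7 (read(1)): returned '', offset=22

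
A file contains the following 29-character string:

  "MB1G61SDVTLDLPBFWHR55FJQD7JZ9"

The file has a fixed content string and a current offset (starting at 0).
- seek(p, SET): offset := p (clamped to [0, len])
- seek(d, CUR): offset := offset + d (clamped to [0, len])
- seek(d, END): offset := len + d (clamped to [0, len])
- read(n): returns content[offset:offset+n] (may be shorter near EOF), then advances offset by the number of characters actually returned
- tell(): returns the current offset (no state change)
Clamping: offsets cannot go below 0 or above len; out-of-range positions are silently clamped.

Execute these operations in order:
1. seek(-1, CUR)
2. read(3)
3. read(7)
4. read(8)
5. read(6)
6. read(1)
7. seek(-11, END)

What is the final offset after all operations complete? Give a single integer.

After 1 (seek(-1, CUR)): offset=0
After 2 (read(3)): returned 'MB1', offset=3
After 3 (read(7)): returned 'G61SDVT', offset=10
After 4 (read(8)): returned 'LDLPBFWH', offset=18
After 5 (read(6)): returned 'R55FJQ', offset=24
After 6 (read(1)): returned 'D', offset=25
After 7 (seek(-11, END)): offset=18

Answer: 18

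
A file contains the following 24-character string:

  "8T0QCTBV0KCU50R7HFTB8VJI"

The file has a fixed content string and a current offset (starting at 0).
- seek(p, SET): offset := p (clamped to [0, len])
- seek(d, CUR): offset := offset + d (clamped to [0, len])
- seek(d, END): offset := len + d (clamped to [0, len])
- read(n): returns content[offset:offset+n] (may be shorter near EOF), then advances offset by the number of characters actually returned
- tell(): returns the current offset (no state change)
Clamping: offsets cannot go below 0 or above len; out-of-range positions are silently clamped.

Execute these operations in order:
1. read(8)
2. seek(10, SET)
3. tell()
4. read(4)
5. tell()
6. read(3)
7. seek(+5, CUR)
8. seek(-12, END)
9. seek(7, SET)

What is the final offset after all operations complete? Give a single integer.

After 1 (read(8)): returned '8T0QCTBV', offset=8
After 2 (seek(10, SET)): offset=10
After 3 (tell()): offset=10
After 4 (read(4)): returned 'CU50', offset=14
After 5 (tell()): offset=14
After 6 (read(3)): returned 'R7H', offset=17
After 7 (seek(+5, CUR)): offset=22
After 8 (seek(-12, END)): offset=12
After 9 (seek(7, SET)): offset=7

Answer: 7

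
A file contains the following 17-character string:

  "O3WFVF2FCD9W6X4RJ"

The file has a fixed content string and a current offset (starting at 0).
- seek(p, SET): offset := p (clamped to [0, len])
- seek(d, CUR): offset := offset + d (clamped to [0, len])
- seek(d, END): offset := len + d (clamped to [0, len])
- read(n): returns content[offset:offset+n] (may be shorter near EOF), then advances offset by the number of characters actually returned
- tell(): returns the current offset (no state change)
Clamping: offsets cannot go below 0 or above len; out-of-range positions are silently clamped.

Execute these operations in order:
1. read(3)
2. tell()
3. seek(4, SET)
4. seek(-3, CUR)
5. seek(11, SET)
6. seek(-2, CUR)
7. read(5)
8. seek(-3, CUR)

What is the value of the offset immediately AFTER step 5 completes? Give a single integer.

Answer: 11

Derivation:
After 1 (read(3)): returned 'O3W', offset=3
After 2 (tell()): offset=3
After 3 (seek(4, SET)): offset=4
After 4 (seek(-3, CUR)): offset=1
After 5 (seek(11, SET)): offset=11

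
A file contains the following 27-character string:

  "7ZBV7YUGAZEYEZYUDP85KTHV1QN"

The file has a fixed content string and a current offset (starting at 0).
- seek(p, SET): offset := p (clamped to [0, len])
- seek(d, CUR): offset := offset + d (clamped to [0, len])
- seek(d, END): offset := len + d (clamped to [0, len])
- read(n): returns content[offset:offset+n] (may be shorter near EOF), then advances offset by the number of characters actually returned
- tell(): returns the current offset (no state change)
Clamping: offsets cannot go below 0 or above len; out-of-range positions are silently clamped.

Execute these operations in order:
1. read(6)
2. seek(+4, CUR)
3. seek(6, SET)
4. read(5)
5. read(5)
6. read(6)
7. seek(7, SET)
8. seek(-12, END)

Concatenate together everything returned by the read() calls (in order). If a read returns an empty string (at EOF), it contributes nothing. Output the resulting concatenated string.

After 1 (read(6)): returned '7ZBV7Y', offset=6
After 2 (seek(+4, CUR)): offset=10
After 3 (seek(6, SET)): offset=6
After 4 (read(5)): returned 'UGAZE', offset=11
After 5 (read(5)): returned 'YEZYU', offset=16
After 6 (read(6)): returned 'DP85KT', offset=22
After 7 (seek(7, SET)): offset=7
After 8 (seek(-12, END)): offset=15

Answer: 7ZBV7YUGAZEYEZYUDP85KT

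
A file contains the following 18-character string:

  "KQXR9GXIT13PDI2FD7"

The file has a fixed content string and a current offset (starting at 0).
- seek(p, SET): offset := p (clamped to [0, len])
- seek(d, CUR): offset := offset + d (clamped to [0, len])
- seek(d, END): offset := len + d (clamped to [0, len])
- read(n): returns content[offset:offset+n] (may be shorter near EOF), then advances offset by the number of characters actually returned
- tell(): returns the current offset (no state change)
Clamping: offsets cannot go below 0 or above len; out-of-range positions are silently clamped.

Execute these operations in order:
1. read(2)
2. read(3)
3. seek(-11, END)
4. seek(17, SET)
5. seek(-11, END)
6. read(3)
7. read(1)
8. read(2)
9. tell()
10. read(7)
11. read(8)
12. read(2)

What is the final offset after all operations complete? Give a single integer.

After 1 (read(2)): returned 'KQ', offset=2
After 2 (read(3)): returned 'XR9', offset=5
After 3 (seek(-11, END)): offset=7
After 4 (seek(17, SET)): offset=17
After 5 (seek(-11, END)): offset=7
After 6 (read(3)): returned 'IT1', offset=10
After 7 (read(1)): returned '3', offset=11
After 8 (read(2)): returned 'PD', offset=13
After 9 (tell()): offset=13
After 10 (read(7)): returned 'I2FD7', offset=18
After 11 (read(8)): returned '', offset=18
After 12 (read(2)): returned '', offset=18

Answer: 18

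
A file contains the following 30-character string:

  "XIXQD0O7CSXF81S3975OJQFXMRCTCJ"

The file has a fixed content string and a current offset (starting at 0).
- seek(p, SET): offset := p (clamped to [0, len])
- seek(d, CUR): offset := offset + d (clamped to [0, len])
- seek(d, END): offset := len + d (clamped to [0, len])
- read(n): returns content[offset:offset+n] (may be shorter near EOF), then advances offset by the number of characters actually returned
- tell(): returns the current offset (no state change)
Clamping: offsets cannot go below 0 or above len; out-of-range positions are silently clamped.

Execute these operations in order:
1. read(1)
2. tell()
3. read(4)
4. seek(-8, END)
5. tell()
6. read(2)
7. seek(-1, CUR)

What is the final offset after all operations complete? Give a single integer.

After 1 (read(1)): returned 'X', offset=1
After 2 (tell()): offset=1
After 3 (read(4)): returned 'IXQD', offset=5
After 4 (seek(-8, END)): offset=22
After 5 (tell()): offset=22
After 6 (read(2)): returned 'FX', offset=24
After 7 (seek(-1, CUR)): offset=23

Answer: 23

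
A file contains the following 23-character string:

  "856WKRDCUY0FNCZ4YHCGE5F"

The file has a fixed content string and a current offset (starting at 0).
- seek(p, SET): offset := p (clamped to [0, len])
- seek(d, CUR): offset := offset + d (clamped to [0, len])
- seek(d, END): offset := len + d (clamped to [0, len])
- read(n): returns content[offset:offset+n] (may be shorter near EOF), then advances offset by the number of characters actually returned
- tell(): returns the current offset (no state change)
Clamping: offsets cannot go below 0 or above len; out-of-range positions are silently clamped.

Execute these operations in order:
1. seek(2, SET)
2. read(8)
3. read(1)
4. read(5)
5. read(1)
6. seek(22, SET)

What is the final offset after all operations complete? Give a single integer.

Answer: 22

Derivation:
After 1 (seek(2, SET)): offset=2
After 2 (read(8)): returned '6WKRDCUY', offset=10
After 3 (read(1)): returned '0', offset=11
After 4 (read(5)): returned 'FNCZ4', offset=16
After 5 (read(1)): returned 'Y', offset=17
After 6 (seek(22, SET)): offset=22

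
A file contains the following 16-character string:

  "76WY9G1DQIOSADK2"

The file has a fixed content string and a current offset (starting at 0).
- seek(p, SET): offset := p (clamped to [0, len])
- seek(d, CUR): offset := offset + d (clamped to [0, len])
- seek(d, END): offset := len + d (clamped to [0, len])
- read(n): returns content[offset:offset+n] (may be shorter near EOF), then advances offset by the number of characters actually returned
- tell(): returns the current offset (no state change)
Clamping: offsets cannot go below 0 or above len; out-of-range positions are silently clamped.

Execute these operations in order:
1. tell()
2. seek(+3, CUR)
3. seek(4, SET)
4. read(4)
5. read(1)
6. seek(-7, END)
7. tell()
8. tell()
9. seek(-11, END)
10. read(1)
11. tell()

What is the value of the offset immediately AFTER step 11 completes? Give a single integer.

Answer: 6

Derivation:
After 1 (tell()): offset=0
After 2 (seek(+3, CUR)): offset=3
After 3 (seek(4, SET)): offset=4
After 4 (read(4)): returned '9G1D', offset=8
After 5 (read(1)): returned 'Q', offset=9
After 6 (seek(-7, END)): offset=9
After 7 (tell()): offset=9
After 8 (tell()): offset=9
After 9 (seek(-11, END)): offset=5
After 10 (read(1)): returned 'G', offset=6
After 11 (tell()): offset=6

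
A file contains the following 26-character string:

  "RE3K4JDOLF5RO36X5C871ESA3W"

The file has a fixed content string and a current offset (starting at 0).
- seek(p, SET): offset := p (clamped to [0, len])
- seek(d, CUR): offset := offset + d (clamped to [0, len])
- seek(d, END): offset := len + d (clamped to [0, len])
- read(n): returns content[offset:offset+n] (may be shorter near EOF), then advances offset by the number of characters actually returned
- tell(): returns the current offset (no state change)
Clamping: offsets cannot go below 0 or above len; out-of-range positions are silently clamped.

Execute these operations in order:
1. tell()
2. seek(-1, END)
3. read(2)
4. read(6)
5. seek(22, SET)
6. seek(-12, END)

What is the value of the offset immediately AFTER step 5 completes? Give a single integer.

Answer: 22

Derivation:
After 1 (tell()): offset=0
After 2 (seek(-1, END)): offset=25
After 3 (read(2)): returned 'W', offset=26
After 4 (read(6)): returned '', offset=26
After 5 (seek(22, SET)): offset=22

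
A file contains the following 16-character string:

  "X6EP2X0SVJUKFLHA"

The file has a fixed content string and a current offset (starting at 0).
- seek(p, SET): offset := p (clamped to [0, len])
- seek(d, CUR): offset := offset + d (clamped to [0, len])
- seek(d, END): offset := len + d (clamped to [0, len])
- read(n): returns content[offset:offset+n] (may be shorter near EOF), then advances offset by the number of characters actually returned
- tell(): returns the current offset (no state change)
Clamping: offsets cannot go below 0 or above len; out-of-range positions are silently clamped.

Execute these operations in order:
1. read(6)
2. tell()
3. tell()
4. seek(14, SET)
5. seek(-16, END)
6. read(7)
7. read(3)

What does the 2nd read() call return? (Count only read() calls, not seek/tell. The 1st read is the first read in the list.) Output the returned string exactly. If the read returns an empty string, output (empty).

After 1 (read(6)): returned 'X6EP2X', offset=6
After 2 (tell()): offset=6
After 3 (tell()): offset=6
After 4 (seek(14, SET)): offset=14
After 5 (seek(-16, END)): offset=0
After 6 (read(7)): returned 'X6EP2X0', offset=7
After 7 (read(3)): returned 'SVJ', offset=10

Answer: X6EP2X0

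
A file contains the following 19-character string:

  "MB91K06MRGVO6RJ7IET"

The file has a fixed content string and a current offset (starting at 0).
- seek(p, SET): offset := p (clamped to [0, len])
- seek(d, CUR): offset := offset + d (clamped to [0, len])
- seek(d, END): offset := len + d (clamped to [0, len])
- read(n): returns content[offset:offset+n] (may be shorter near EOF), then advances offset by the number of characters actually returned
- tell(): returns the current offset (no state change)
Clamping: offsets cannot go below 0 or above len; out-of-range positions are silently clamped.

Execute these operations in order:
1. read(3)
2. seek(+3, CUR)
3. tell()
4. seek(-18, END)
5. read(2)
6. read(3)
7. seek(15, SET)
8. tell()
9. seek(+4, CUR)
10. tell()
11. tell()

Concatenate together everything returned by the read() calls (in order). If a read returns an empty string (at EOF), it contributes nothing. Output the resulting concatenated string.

Answer: MB9B91K0

Derivation:
After 1 (read(3)): returned 'MB9', offset=3
After 2 (seek(+3, CUR)): offset=6
After 3 (tell()): offset=6
After 4 (seek(-18, END)): offset=1
After 5 (read(2)): returned 'B9', offset=3
After 6 (read(3)): returned '1K0', offset=6
After 7 (seek(15, SET)): offset=15
After 8 (tell()): offset=15
After 9 (seek(+4, CUR)): offset=19
After 10 (tell()): offset=19
After 11 (tell()): offset=19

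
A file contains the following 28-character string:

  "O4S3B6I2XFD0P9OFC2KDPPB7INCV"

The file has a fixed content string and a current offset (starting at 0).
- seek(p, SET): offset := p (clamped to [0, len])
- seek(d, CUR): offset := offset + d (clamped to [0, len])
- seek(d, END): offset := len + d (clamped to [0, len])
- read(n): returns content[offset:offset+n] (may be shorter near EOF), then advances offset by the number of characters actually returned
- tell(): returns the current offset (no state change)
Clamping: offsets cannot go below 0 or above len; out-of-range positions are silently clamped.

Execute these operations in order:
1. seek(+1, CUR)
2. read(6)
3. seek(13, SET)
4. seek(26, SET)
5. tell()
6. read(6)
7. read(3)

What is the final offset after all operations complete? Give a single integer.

After 1 (seek(+1, CUR)): offset=1
After 2 (read(6)): returned '4S3B6I', offset=7
After 3 (seek(13, SET)): offset=13
After 4 (seek(26, SET)): offset=26
After 5 (tell()): offset=26
After 6 (read(6)): returned 'CV', offset=28
After 7 (read(3)): returned '', offset=28

Answer: 28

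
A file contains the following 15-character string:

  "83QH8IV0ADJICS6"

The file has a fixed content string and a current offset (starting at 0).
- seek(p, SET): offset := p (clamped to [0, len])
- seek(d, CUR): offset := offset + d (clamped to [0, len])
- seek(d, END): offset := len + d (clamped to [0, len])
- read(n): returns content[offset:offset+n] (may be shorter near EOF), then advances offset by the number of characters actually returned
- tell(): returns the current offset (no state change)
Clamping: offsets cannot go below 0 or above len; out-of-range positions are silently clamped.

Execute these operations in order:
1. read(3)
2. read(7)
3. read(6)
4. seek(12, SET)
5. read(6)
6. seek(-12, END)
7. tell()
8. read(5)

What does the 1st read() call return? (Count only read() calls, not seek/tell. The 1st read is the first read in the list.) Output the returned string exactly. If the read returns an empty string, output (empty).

Answer: 83Q

Derivation:
After 1 (read(3)): returned '83Q', offset=3
After 2 (read(7)): returned 'H8IV0AD', offset=10
After 3 (read(6)): returned 'JICS6', offset=15
After 4 (seek(12, SET)): offset=12
After 5 (read(6)): returned 'CS6', offset=15
After 6 (seek(-12, END)): offset=3
After 7 (tell()): offset=3
After 8 (read(5)): returned 'H8IV0', offset=8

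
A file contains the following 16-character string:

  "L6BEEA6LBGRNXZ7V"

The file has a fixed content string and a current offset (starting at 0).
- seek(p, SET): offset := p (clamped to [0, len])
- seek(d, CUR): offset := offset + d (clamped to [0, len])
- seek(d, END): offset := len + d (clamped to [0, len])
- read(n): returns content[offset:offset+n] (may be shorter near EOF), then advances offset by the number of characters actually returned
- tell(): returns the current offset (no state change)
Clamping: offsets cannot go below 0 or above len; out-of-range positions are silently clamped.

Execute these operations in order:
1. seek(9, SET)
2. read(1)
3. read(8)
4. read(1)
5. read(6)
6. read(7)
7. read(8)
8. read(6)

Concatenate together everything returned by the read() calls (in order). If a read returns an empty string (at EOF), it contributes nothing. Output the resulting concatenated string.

After 1 (seek(9, SET)): offset=9
After 2 (read(1)): returned 'G', offset=10
After 3 (read(8)): returned 'RNXZ7V', offset=16
After 4 (read(1)): returned '', offset=16
After 5 (read(6)): returned '', offset=16
After 6 (read(7)): returned '', offset=16
After 7 (read(8)): returned '', offset=16
After 8 (read(6)): returned '', offset=16

Answer: GRNXZ7V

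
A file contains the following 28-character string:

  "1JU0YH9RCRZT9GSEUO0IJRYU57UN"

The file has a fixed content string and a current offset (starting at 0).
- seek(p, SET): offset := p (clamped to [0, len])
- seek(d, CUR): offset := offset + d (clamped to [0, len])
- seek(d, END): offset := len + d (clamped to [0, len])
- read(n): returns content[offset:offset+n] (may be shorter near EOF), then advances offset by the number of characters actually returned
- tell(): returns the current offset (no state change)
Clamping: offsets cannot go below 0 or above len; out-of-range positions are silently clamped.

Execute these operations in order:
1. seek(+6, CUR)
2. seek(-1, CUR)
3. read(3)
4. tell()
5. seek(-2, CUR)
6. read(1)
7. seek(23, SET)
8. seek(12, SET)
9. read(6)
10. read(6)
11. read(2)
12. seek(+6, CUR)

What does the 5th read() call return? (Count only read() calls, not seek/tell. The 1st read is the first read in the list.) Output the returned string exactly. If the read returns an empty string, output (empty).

Answer: 57

Derivation:
After 1 (seek(+6, CUR)): offset=6
After 2 (seek(-1, CUR)): offset=5
After 3 (read(3)): returned 'H9R', offset=8
After 4 (tell()): offset=8
After 5 (seek(-2, CUR)): offset=6
After 6 (read(1)): returned '9', offset=7
After 7 (seek(23, SET)): offset=23
After 8 (seek(12, SET)): offset=12
After 9 (read(6)): returned '9GSEUO', offset=18
After 10 (read(6)): returned '0IJRYU', offset=24
After 11 (read(2)): returned '57', offset=26
After 12 (seek(+6, CUR)): offset=28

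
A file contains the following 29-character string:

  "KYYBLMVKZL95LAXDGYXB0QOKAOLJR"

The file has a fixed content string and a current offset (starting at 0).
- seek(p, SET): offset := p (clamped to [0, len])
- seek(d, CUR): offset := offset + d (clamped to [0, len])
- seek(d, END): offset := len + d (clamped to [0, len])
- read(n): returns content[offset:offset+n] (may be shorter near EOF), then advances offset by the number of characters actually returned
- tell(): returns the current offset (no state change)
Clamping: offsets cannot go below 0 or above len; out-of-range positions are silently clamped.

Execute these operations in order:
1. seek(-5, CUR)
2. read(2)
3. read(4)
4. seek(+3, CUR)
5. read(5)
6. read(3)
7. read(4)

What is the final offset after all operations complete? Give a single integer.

After 1 (seek(-5, CUR)): offset=0
After 2 (read(2)): returned 'KY', offset=2
After 3 (read(4)): returned 'YBLM', offset=6
After 4 (seek(+3, CUR)): offset=9
After 5 (read(5)): returned 'L95LA', offset=14
After 6 (read(3)): returned 'XDG', offset=17
After 7 (read(4)): returned 'YXB0', offset=21

Answer: 21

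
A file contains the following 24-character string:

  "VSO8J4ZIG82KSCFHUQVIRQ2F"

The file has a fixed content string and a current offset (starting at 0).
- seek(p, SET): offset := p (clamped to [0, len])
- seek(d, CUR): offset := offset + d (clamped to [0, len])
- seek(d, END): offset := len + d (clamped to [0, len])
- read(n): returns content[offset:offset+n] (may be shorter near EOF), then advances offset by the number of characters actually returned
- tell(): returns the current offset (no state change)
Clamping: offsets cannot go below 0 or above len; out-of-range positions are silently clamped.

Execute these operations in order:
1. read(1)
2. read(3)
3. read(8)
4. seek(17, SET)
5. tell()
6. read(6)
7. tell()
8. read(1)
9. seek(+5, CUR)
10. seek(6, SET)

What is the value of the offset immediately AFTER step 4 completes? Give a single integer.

After 1 (read(1)): returned 'V', offset=1
After 2 (read(3)): returned 'SO8', offset=4
After 3 (read(8)): returned 'J4ZIG82K', offset=12
After 4 (seek(17, SET)): offset=17

Answer: 17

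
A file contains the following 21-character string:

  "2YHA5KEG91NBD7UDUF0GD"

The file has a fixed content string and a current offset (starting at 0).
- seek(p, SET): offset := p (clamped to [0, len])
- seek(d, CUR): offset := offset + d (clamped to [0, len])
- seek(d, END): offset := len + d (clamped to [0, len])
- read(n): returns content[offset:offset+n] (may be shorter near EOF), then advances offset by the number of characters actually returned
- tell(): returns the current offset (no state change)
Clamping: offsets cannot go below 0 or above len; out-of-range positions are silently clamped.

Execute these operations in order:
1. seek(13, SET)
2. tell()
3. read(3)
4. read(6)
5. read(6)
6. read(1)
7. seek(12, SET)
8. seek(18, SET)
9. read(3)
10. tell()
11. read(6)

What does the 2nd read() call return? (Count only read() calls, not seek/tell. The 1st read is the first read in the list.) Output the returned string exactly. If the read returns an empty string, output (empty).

Answer: UF0GD

Derivation:
After 1 (seek(13, SET)): offset=13
After 2 (tell()): offset=13
After 3 (read(3)): returned '7UD', offset=16
After 4 (read(6)): returned 'UF0GD', offset=21
After 5 (read(6)): returned '', offset=21
After 6 (read(1)): returned '', offset=21
After 7 (seek(12, SET)): offset=12
After 8 (seek(18, SET)): offset=18
After 9 (read(3)): returned '0GD', offset=21
After 10 (tell()): offset=21
After 11 (read(6)): returned '', offset=21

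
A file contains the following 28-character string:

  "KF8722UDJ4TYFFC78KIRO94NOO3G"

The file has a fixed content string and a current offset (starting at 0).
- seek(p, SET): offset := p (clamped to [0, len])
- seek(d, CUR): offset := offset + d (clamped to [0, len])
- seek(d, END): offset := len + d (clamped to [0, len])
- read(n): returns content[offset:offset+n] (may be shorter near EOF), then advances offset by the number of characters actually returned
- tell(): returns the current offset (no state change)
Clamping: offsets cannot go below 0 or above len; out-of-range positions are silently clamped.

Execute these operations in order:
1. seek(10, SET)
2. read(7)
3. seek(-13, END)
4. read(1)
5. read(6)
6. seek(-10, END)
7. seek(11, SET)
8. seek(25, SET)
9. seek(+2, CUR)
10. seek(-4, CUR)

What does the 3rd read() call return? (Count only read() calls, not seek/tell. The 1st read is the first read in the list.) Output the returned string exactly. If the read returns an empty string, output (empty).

Answer: 8KIRO9

Derivation:
After 1 (seek(10, SET)): offset=10
After 2 (read(7)): returned 'TYFFC78', offset=17
After 3 (seek(-13, END)): offset=15
After 4 (read(1)): returned '7', offset=16
After 5 (read(6)): returned '8KIRO9', offset=22
After 6 (seek(-10, END)): offset=18
After 7 (seek(11, SET)): offset=11
After 8 (seek(25, SET)): offset=25
After 9 (seek(+2, CUR)): offset=27
After 10 (seek(-4, CUR)): offset=23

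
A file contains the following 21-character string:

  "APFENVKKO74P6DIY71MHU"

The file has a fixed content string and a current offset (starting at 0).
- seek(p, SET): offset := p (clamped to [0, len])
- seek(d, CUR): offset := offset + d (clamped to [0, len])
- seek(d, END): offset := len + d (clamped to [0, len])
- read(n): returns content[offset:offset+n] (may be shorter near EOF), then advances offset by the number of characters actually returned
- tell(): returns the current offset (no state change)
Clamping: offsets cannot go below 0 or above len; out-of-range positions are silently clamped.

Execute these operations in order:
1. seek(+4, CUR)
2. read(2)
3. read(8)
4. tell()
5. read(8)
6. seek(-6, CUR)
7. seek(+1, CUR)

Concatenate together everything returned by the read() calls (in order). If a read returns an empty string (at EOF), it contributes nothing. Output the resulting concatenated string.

Answer: NVKKO74P6DIY71MHU

Derivation:
After 1 (seek(+4, CUR)): offset=4
After 2 (read(2)): returned 'NV', offset=6
After 3 (read(8)): returned 'KKO74P6D', offset=14
After 4 (tell()): offset=14
After 5 (read(8)): returned 'IY71MHU', offset=21
After 6 (seek(-6, CUR)): offset=15
After 7 (seek(+1, CUR)): offset=16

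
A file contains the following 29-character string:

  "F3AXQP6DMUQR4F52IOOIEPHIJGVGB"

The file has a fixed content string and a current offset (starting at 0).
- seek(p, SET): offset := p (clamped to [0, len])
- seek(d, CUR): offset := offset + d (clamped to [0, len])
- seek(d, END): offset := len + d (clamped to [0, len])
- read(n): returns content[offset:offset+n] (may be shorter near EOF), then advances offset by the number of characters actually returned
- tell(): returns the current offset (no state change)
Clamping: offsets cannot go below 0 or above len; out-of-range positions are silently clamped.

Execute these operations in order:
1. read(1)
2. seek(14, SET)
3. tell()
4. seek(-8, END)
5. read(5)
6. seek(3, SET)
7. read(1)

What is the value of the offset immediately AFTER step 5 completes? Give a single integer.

Answer: 26

Derivation:
After 1 (read(1)): returned 'F', offset=1
After 2 (seek(14, SET)): offset=14
After 3 (tell()): offset=14
After 4 (seek(-8, END)): offset=21
After 5 (read(5)): returned 'PHIJG', offset=26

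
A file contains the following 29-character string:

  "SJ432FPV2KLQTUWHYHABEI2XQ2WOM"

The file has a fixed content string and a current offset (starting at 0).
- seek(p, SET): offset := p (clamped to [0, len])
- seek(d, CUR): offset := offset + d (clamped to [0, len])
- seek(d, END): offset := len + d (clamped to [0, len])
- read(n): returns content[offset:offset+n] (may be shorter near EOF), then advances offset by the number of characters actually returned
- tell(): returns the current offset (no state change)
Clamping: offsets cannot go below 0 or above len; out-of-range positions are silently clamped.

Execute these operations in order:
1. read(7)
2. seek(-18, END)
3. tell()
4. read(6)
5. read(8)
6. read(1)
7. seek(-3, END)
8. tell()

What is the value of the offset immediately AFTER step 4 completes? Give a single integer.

After 1 (read(7)): returned 'SJ432FP', offset=7
After 2 (seek(-18, END)): offset=11
After 3 (tell()): offset=11
After 4 (read(6)): returned 'QTUWHY', offset=17

Answer: 17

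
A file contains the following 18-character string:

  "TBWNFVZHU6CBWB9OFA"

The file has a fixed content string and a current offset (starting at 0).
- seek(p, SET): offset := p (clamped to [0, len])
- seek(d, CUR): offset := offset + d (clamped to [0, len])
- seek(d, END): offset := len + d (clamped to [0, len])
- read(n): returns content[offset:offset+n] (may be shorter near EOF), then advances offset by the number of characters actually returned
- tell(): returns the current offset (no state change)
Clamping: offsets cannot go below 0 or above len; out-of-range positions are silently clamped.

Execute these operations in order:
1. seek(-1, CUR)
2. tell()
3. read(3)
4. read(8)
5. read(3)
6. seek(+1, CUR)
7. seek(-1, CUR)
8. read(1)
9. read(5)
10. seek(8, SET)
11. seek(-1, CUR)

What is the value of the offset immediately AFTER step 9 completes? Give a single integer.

After 1 (seek(-1, CUR)): offset=0
After 2 (tell()): offset=0
After 3 (read(3)): returned 'TBW', offset=3
After 4 (read(8)): returned 'NFVZHU6C', offset=11
After 5 (read(3)): returned 'BWB', offset=14
After 6 (seek(+1, CUR)): offset=15
After 7 (seek(-1, CUR)): offset=14
After 8 (read(1)): returned '9', offset=15
After 9 (read(5)): returned 'OFA', offset=18

Answer: 18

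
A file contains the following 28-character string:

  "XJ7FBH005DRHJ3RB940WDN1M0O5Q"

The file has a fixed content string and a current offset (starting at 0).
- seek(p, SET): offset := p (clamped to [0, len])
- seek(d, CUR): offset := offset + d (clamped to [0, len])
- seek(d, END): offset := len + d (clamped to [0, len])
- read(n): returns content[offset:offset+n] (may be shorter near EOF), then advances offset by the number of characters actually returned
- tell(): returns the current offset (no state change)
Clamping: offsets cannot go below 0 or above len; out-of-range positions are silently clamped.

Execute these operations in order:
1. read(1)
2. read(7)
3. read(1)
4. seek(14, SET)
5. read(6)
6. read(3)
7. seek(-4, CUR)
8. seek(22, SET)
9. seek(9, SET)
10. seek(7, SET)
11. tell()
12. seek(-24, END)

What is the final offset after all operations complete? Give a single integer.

After 1 (read(1)): returned 'X', offset=1
After 2 (read(7)): returned 'J7FBH00', offset=8
After 3 (read(1)): returned '5', offset=9
After 4 (seek(14, SET)): offset=14
After 5 (read(6)): returned 'RB940W', offset=20
After 6 (read(3)): returned 'DN1', offset=23
After 7 (seek(-4, CUR)): offset=19
After 8 (seek(22, SET)): offset=22
After 9 (seek(9, SET)): offset=9
After 10 (seek(7, SET)): offset=7
After 11 (tell()): offset=7
After 12 (seek(-24, END)): offset=4

Answer: 4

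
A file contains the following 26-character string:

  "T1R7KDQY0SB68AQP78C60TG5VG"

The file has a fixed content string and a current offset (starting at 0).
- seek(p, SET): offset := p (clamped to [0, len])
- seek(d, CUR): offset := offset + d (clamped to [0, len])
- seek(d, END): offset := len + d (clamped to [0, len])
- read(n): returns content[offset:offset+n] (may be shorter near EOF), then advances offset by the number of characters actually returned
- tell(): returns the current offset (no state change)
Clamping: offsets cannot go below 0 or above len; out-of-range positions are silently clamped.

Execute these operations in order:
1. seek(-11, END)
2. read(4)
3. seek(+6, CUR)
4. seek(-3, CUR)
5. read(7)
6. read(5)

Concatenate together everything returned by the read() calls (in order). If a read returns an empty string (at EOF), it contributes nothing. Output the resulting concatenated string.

After 1 (seek(-11, END)): offset=15
After 2 (read(4)): returned 'P78C', offset=19
After 3 (seek(+6, CUR)): offset=25
After 4 (seek(-3, CUR)): offset=22
After 5 (read(7)): returned 'G5VG', offset=26
After 6 (read(5)): returned '', offset=26

Answer: P78CG5VG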